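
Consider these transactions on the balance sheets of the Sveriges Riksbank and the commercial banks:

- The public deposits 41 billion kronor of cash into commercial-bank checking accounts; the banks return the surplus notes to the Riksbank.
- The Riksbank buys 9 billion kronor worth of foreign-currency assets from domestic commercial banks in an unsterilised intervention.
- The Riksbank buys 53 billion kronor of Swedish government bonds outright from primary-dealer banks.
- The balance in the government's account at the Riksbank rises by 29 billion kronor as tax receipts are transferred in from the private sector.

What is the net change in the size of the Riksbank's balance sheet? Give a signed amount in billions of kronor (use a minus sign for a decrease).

Currency deposit 41 billion kronor: only the composition of liabilities changes → 0.
FX purchase 9 billion kronor: a Riksbank asset is acquired → +9B.
OMO purchase (from banks) 53 billion kronor: a Riksbank asset is acquired → +53B.
Government account inflow 29 billion kronor: only the composition of liabilities changes → 0.
Net: 0 + 9 + 53 + 0 = +62 billion.

+62 billion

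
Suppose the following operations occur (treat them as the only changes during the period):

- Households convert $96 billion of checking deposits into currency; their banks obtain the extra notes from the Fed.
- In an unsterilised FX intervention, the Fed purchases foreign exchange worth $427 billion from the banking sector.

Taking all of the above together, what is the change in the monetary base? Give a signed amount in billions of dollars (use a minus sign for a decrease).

Currency withdrawal $96 billion: just a shift between currency and reserves — both are base money → 0.
FX purchase $427 billion: Fed balance sheet expands → +$427B.
Net: 0 + 427 = +$427 billion.

+$427 billion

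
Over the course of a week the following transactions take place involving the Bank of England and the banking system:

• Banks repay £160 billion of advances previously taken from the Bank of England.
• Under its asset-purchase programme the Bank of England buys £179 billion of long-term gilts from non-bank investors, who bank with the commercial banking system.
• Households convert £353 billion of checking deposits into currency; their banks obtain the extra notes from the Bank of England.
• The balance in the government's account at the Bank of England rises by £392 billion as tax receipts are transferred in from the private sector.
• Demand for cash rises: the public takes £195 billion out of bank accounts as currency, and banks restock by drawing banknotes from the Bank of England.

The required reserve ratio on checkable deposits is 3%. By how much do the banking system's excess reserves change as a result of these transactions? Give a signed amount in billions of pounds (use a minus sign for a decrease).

-£898.17 billion

Discount-window repayment £160 billion: reserves −£160B, deposits 0.
Asset purchase (from non-banks) £179 billion: reserves +£179B, deposits +£179B.
Currency withdrawal £353 billion: reserves −£353B, deposits −£353B.
Government account inflow £392 billion: reserves −£392B, deposits −£392B.
Currency withdrawal £195 billion: reserves −£195B, deposits −£195B.
Totals: Δreserves = −£921B, Δdeposits = −£761B.
Δrequired reserves = 3% × −£761B = −£22.83B.
Δexcess reserves = Δreserves − Δrequired = −£921B − (−£22.83B) = -£898.17 billion.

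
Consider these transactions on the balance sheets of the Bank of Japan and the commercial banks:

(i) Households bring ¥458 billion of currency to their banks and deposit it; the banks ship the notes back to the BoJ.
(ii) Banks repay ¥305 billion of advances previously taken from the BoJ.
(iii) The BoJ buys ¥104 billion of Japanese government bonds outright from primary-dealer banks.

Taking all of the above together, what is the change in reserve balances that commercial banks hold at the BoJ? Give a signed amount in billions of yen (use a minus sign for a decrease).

Currency deposit ¥458 billion: returned notes are swapped for reserve credit → +¥458B.
Discount-window repayment ¥305 billion: repayment is debited from reserves → −¥305B.
OMO purchase (from banks) ¥104 billion: the BoJ pays by crediting reserve accounts → +¥104B.
Net: 458 − 305 + 104 = +¥257 billion.

+¥257 billion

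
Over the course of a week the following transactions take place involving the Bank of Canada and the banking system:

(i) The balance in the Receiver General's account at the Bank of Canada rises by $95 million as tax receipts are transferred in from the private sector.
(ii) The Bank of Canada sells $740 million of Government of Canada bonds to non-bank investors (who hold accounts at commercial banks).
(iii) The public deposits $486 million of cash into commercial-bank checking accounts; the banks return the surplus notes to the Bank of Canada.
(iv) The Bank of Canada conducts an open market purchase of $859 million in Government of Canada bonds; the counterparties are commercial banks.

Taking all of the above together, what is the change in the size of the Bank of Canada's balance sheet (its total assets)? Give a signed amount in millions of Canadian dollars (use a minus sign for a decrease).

+$119 million

Government account inflow $95 million: only the composition of liabilities changes → 0.
Asset sale (to non-banks) $740 million: a Bank of Canada asset is shed → −$740M.
Currency deposit $486 million: only the composition of liabilities changes → 0.
OMO purchase (from banks) $859 million: a Bank of Canada asset is acquired → +$859M.
Net: 0 − 740 + 0 + 859 = +$119 million.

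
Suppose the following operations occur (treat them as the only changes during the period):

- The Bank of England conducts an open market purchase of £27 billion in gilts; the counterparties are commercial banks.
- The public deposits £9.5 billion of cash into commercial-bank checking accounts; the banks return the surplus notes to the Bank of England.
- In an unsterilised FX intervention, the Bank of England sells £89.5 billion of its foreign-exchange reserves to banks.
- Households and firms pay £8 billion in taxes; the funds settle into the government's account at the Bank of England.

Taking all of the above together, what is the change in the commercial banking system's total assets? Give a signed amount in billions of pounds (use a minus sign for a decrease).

OMO purchase (from banks) £27 billion: just an asset swap on bank balance sheets → 0.
Currency deposit £9.5 billion: bank balance sheets expand → +£9.5B.
FX sale £89.5 billion: just an asset swap on bank balance sheets → 0.
Government account inflow £8 billion: bank balance sheets shrink → −£8B.
Net: 0 + 9.5 + 0 − 8 = +£1.5 billion.

+£1.5 billion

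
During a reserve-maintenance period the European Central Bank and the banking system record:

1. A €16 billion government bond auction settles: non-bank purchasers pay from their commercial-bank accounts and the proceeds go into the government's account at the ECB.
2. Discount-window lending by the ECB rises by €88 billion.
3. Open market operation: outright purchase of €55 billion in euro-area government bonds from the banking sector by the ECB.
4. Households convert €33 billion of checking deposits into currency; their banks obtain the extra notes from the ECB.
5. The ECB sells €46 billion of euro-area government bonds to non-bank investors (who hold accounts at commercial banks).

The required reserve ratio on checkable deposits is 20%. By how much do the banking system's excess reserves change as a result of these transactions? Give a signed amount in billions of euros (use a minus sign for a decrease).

+€67 billion

Government account inflow €16 billion: reserves −€16B, deposits −€16B.
Discount-window loan €88 billion: reserves +€88B, deposits 0.
OMO purchase (from banks) €55 billion: reserves +€55B, deposits 0.
Currency withdrawal €33 billion: reserves −€33B, deposits −€33B.
Asset sale (to non-banks) €46 billion: reserves −€46B, deposits −€46B.
Totals: Δreserves = +€48B, Δdeposits = −€95B.
Δrequired reserves = 20% × −€95B = −€19B.
Δexcess reserves = Δreserves − Δrequired = +€48B − (−€19B) = +€67 billion.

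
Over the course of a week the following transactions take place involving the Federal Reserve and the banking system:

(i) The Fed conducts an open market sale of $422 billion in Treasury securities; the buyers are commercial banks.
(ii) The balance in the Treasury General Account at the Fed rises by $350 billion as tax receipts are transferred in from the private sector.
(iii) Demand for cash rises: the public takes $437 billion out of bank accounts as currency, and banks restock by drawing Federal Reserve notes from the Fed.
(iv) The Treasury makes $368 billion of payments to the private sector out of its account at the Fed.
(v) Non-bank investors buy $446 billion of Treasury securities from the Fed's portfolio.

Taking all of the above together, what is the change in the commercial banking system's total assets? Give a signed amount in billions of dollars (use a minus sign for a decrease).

OMO sale (to banks) $422 billion: just an asset swap on bank balance sheets → 0.
Government account inflow $350 billion: bank balance sheets shrink → −$350B.
Currency withdrawal $437 billion: bank balance sheets shrink → −$437B.
Government spending $368 billion: bank balance sheets expand → +$368B.
Asset sale (to non-banks) $446 billion: bank balance sheets shrink → −$446B.
Net: 0 − 350 − 437 + 368 − 446 = -$865 billion.

-$865 billion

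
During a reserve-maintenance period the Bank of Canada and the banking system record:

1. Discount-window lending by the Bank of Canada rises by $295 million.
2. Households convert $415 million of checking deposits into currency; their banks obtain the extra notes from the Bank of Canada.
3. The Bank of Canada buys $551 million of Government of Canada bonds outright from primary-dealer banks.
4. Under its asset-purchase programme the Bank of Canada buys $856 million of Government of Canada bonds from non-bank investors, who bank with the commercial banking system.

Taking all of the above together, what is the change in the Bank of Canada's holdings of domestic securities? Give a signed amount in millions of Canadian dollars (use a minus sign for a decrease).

+$1407 million

Discount-window loan $295 million: the Bank of Canada's securities portfolio is untouched → 0.
Currency withdrawal $415 million: the Bank of Canada's securities portfolio is untouched → 0.
OMO purchase (from banks) $551 million: securities added to the Bank of Canada's portfolio → +$551M.
Asset purchase (from non-banks) $856 million: securities added to the Bank of Canada's portfolio → +$856M.
Net: 0 + 0 + 551 + 856 = +$1407 million.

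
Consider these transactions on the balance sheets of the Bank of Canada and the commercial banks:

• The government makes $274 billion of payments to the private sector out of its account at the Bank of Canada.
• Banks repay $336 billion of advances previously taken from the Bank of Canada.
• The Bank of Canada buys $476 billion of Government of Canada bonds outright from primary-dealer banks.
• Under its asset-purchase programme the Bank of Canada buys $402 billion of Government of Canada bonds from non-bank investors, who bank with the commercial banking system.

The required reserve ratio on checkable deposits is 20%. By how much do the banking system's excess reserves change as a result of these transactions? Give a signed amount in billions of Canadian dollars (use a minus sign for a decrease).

+$680.8 billion

Government spending $274 billion: reserves +$274B, deposits +$274B.
Discount-window repayment $336 billion: reserves −$336B, deposits 0.
OMO purchase (from banks) $476 billion: reserves +$476B, deposits 0.
Asset purchase (from non-banks) $402 billion: reserves +$402B, deposits +$402B.
Totals: Δreserves = +$816B, Δdeposits = +$676B.
Δrequired reserves = 20% × +$676B = +$135.2B.
Δexcess reserves = Δreserves − Δrequired = +$816B − (+$135.2B) = +$680.8 billion.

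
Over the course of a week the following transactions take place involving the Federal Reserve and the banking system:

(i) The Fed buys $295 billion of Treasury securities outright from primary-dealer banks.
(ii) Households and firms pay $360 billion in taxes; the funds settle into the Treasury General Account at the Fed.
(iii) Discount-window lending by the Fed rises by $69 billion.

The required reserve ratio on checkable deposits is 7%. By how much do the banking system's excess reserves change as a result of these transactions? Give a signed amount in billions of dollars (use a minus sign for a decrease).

+$29.2 billion

OMO purchase (from banks) $295 billion: reserves +$295B, deposits 0.
Government account inflow $360 billion: reserves −$360B, deposits −$360B.
Discount-window loan $69 billion: reserves +$69B, deposits 0.
Totals: Δreserves = +$4B, Δdeposits = −$360B.
Δrequired reserves = 7% × −$360B = −$25.2B.
Δexcess reserves = Δreserves − Δrequired = +$4B − (−$25.2B) = +$29.2 billion.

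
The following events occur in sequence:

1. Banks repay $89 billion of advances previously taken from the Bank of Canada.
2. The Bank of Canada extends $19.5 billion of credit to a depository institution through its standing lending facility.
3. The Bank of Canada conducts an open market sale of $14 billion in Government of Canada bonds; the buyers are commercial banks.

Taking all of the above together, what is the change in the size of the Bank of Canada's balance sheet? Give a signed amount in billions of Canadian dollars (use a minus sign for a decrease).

-$83.5 billion

Bank of Canada balance sheet:
  Assets:      Securities −$14B, Loans to banks −$69.5B
  Liabilities: Bank reserves −$83.5B
Commercial banking system:
  Assets:      Reserves at CB −$83.5B, Securities +$14B
  Liabilities: Borrowings from CB −$69.5B
Change in total Bank of Canada assets = -$83.5 billion.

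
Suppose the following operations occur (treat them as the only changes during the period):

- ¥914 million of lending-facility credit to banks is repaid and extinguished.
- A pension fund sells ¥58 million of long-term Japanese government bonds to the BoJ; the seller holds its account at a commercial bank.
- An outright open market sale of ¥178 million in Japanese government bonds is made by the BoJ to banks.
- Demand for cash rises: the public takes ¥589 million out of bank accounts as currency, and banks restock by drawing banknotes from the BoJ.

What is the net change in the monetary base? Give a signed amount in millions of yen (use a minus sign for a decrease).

BoJ balance sheet:
  Assets:      Securities −¥120M, Loans to banks −¥914M
  Liabilities: Bank reserves −¥1623M, Currency in circulation +¥589M
Commercial banking system:
  Assets:      Reserves at CB −¥1623M, Securities +¥178M
  Liabilities: Checkable deposits −¥531M, Borrowings from CB −¥914M
Monetary base = currency + reserves: +¥589M + (−¥1623M) = -¥1034 million.

-¥1034 million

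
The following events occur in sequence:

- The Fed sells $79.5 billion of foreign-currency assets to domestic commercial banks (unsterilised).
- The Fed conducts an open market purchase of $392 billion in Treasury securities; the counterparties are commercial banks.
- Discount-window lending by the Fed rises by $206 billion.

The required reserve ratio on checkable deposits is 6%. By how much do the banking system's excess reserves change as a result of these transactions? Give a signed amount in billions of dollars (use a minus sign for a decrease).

+$518.5 billion

FX sale $79.5 billion: reserves −$79.5B, deposits 0.
OMO purchase (from banks) $392 billion: reserves +$392B, deposits 0.
Discount-window loan $206 billion: reserves +$206B, deposits 0.
Totals: Δreserves = +$518.5B, Δdeposits = 0.
Δrequired reserves = 6% × 0 = 0.
Δexcess reserves = Δreserves − Δrequired = +$518.5B − (0) = +$518.5 billion.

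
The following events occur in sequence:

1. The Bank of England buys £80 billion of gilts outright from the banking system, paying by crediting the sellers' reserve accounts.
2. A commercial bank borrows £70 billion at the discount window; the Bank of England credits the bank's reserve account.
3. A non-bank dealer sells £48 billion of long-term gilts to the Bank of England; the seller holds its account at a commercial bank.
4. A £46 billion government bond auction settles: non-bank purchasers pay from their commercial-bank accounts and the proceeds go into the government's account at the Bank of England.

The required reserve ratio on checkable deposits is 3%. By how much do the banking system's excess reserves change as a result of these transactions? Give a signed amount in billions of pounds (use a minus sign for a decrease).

OMO purchase (from banks) £80 billion: reserves +£80B, deposits 0.
Discount-window loan £70 billion: reserves +£70B, deposits 0.
Asset purchase (from non-banks) £48 billion: reserves +£48B, deposits +£48B.
Government account inflow £46 billion: reserves −£46B, deposits −£46B.
Totals: Δreserves = +£152B, Δdeposits = +£2B.
Δrequired reserves = 3% × +£2B = +£0.06B.
Δexcess reserves = Δreserves − Δrequired = +£152B − (+£0.06B) = +£151.94 billion.

+£151.94 billion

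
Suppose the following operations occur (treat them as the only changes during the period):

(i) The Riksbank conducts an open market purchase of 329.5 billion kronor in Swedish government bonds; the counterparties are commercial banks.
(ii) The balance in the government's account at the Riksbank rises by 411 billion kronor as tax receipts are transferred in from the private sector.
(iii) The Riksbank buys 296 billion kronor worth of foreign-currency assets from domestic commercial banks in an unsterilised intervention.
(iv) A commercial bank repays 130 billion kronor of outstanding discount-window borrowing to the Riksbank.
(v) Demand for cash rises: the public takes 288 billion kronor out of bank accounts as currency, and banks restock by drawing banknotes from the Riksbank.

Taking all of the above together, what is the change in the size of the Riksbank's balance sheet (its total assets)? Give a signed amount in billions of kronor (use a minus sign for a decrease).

+495.5 billion

Riksbank balance sheet:
  Assets:      Securities +329.5B, Loans to banks −130B, Foreign assets +296B
  Liabilities: Bank reserves −203.5B, Currency in circulation +288B, Government deposits +411B
Change in total Riksbank assets = +495.5 billion.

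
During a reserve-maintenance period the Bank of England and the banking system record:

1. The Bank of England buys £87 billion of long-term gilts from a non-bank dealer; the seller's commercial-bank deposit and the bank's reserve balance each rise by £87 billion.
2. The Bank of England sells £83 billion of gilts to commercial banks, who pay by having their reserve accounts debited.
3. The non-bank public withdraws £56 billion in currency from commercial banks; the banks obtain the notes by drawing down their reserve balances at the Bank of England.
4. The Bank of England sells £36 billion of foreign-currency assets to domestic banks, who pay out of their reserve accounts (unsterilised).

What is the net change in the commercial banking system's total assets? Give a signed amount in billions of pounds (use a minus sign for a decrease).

Asset purchase (from non-banks) £87 billion: bank balance sheets expand → +£87B.
OMO sale (to banks) £83 billion: just an asset swap on bank balance sheets → 0.
Currency withdrawal £56 billion: bank balance sheets shrink → −£56B.
FX sale £36 billion: just an asset swap on bank balance sheets → 0.
Net: 87 + 0 − 56 + 0 = +£31 billion.

+£31 billion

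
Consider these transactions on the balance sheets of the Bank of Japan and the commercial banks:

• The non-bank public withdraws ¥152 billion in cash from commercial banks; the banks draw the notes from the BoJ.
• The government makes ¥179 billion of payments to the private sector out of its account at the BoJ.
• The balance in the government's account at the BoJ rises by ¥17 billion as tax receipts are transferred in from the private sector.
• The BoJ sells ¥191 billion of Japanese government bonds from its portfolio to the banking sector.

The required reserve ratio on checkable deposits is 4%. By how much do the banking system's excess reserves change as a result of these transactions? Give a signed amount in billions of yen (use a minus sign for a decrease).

-¥181.4 billion

Currency withdrawal ¥152 billion: reserves −¥152B, deposits −¥152B.
Government spending ¥179 billion: reserves +¥179B, deposits +¥179B.
Government account inflow ¥17 billion: reserves −¥17B, deposits −¥17B.
OMO sale (to banks) ¥191 billion: reserves −¥191B, deposits 0.
Totals: Δreserves = −¥181B, Δdeposits = +¥10B.
Δrequired reserves = 4% × +¥10B = +¥0.4B.
Δexcess reserves = Δreserves − Δrequired = −¥181B − (+¥0.4B) = -¥181.4 billion.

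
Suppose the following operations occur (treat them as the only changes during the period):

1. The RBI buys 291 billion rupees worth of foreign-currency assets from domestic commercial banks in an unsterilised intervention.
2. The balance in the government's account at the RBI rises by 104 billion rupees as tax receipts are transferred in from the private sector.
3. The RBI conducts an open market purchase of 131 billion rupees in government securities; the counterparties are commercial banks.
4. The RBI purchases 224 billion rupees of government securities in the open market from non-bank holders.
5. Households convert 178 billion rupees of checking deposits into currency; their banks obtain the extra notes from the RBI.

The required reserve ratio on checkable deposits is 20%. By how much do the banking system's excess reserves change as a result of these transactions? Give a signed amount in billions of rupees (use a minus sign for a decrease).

+375.6 billion

FX purchase 291 billion rupees: reserves +291B, deposits 0.
Government account inflow 104 billion rupees: reserves −104B, deposits −104B.
OMO purchase (from banks) 131 billion rupees: reserves +131B, deposits 0.
Asset purchase (from non-banks) 224 billion rupees: reserves +224B, deposits +224B.
Currency withdrawal 178 billion rupees: reserves −178B, deposits −178B.
Totals: Δreserves = +364B, Δdeposits = −58B.
Δrequired reserves = 20% × −58B = −11.6B.
Δexcess reserves = Δreserves − Δrequired = +364B − (−11.6B) = +375.6 billion.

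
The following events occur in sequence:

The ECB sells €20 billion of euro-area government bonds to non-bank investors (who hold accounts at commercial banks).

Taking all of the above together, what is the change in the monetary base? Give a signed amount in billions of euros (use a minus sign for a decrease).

-€20 billion

Asset sale (to non-banks) €20 billion: ECB balance sheet contracts → −€20B.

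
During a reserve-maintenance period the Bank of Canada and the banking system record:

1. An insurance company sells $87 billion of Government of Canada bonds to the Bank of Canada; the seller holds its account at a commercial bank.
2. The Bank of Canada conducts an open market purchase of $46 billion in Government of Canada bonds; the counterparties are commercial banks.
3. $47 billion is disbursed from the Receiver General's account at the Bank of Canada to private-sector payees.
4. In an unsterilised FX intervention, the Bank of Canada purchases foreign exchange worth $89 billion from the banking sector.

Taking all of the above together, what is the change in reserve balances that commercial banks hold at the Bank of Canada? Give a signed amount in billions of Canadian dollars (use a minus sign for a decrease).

+$269 billion

Asset purchase (from non-banks) $87 billion: the Bank of Canada pays by crediting reserve accounts → +$87B.
OMO purchase (from banks) $46 billion: the Bank of Canada pays by crediting reserve accounts → +$46B.
Government spending $47 billion: government payments flow into bank reserve accounts → +$47B.
FX purchase $89 billion: the Bank of Canada pays by crediting reserve accounts → +$89B.
Net: 87 + 46 + 47 + 89 = +$269 billion.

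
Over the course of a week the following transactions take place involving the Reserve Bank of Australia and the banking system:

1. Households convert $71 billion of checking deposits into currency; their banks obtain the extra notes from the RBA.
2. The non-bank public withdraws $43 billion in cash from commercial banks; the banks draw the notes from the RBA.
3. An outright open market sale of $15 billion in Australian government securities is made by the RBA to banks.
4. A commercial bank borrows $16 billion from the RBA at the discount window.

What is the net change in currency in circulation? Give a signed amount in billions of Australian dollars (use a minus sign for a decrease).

Currency withdrawal $71 billion: notes leave the central bank → +$71B.
Currency withdrawal $43 billion: notes leave the central bank → +$43B.
OMO sale (to banks) $15 billion: no currency enters or leaves circulation → 0.
Discount-window loan $16 billion: no currency enters or leaves circulation → 0.
Net: 71 + 43 + 0 + 0 = +$114 billion.

+$114 billion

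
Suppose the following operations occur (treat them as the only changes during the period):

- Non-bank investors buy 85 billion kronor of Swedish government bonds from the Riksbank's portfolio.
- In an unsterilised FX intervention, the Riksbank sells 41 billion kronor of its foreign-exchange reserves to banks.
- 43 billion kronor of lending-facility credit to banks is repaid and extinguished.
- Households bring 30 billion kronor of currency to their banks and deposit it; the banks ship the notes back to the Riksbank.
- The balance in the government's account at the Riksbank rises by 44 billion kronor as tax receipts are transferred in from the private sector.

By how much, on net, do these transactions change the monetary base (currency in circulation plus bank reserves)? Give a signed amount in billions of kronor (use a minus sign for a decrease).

Riksbank balance sheet:
  Assets:      Securities −85B, Loans to banks −43B, Foreign assets −41B
  Liabilities: Bank reserves −183B, Currency in circulation −30B, Government deposits +44B
Commercial banking system:
  Assets:      Reserves at CB −183B, Foreign assets +41B
  Liabilities: Checkable deposits −99B, Borrowings from CB −43B
Monetary base = currency + reserves: −30B + (−183B) = -213 billion.

-213 billion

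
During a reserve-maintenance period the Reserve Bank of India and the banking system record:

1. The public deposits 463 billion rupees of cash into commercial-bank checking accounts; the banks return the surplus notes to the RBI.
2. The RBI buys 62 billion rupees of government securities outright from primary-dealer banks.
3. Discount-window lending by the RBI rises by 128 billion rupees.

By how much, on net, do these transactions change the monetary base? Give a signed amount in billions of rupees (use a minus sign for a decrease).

Currency deposit 463 billion rupees: just a shift between currency and reserves — both are base money → 0.
OMO purchase (from banks) 62 billion rupees: RBI balance sheet expands → +62B.
Discount-window loan 128 billion rupees: RBI balance sheet expands → +128B.
Net: 0 + 62 + 128 = +190 billion.

+190 billion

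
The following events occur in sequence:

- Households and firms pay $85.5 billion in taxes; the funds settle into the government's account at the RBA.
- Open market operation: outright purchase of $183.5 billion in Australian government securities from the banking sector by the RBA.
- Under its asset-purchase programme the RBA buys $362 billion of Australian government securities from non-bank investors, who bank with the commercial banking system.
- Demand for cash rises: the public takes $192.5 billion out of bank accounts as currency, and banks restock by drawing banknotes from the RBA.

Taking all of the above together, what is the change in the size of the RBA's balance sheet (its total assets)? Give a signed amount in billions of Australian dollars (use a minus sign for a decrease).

+$545.5 billion

Government account inflow $85.5 billion: only the composition of liabilities changes → 0.
OMO purchase (from banks) $183.5 billion: an RBA asset is acquired → +$183.5B.
Asset purchase (from non-banks) $362 billion: an RBA asset is acquired → +$362B.
Currency withdrawal $192.5 billion: only the composition of liabilities changes → 0.
Net: 0 + 183.5 + 362 + 0 = +$545.5 billion.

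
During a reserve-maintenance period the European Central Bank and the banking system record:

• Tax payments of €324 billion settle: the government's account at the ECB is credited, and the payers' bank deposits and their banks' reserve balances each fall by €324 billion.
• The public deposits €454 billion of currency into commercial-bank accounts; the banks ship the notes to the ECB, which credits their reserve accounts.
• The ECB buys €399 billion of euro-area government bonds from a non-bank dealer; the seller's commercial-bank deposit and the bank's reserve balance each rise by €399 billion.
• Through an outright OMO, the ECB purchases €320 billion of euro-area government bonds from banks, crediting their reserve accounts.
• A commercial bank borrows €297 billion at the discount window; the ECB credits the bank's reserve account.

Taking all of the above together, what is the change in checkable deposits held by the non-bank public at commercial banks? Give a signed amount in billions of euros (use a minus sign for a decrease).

ECB balance sheet:
  Assets:      Securities +€719B, Loans to banks +€297B
  Liabilities: Bank reserves +€1146B, Currency in circulation −€454B, Government deposits +€324B
Commercial banking system:
  Assets:      Reserves at CB +€1146B, Securities −€320B
  Liabilities: Checkable deposits +€529B, Borrowings from CB +€297B
So the change in checkable deposits held by the non-bank public at commercial banks is +€529 billion.

+€529 billion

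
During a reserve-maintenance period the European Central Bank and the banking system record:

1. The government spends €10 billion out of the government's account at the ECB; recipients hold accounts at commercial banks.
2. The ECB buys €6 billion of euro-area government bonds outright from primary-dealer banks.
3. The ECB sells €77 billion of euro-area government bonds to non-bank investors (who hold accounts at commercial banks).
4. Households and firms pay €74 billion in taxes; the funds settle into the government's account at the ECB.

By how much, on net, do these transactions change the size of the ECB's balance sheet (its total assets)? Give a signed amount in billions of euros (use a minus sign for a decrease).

Government spending €10 billion: only the composition of liabilities changes → 0.
OMO purchase (from banks) €6 billion: an ECB asset is acquired → +€6B.
Asset sale (to non-banks) €77 billion: an ECB asset is shed → −€77B.
Government account inflow €74 billion: only the composition of liabilities changes → 0.
Net: 0 + 6 − 77 + 0 = -€71 billion.

-€71 billion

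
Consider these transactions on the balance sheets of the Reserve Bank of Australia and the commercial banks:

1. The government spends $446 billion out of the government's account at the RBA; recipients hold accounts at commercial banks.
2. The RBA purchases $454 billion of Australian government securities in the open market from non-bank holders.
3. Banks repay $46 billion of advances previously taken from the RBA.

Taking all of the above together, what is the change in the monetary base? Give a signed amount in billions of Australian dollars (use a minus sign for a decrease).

RBA balance sheet:
  Assets:      Securities +$454B, Loans to banks −$46B
  Liabilities: Bank reserves +$854B, Government deposits −$446B
Commercial banking system:
  Assets:      Reserves at CB +$854B
  Liabilities: Checkable deposits +$900B, Borrowings from CB −$46B
Monetary base = currency + reserves: 0 + (+$854B) = +$854 billion.

+$854 billion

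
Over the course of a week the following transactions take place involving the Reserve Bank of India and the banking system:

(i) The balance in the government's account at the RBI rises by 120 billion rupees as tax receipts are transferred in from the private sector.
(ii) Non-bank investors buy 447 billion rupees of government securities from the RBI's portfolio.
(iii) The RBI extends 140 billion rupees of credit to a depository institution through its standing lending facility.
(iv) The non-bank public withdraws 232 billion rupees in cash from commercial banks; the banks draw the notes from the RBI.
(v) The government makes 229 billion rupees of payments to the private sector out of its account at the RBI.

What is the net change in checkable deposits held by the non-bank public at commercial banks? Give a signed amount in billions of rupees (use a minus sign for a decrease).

-570 billion

RBI balance sheet:
  Assets:      Securities −447B, Loans to banks +140B
  Liabilities: Bank reserves −430B, Currency in circulation +232B, Government deposits −109B
Commercial banking system:
  Assets:      Reserves at CB −430B
  Liabilities: Checkable deposits −570B, Borrowings from CB +140B
So the change in checkable deposits held by the non-bank public at commercial banks is -570 billion.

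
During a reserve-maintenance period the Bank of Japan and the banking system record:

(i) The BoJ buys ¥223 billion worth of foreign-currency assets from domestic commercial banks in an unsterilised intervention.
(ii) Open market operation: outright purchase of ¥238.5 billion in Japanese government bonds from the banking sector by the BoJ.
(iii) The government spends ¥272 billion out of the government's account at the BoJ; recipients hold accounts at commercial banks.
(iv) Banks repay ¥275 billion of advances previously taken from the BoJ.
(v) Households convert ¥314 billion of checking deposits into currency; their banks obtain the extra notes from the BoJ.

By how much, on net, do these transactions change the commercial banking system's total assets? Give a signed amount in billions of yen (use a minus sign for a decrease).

-¥317 billion

FX purchase ¥223 billion: just an asset swap on bank balance sheets → 0.
OMO purchase (from banks) ¥238.5 billion: just an asset swap on bank balance sheets → 0.
Government spending ¥272 billion: bank balance sheets expand → +¥272B.
Discount-window repayment ¥275 billion: bank balance sheets shrink → −¥275B.
Currency withdrawal ¥314 billion: bank balance sheets shrink → −¥314B.
Net: 0 + 0 + 272 − 275 − 314 = -¥317 billion.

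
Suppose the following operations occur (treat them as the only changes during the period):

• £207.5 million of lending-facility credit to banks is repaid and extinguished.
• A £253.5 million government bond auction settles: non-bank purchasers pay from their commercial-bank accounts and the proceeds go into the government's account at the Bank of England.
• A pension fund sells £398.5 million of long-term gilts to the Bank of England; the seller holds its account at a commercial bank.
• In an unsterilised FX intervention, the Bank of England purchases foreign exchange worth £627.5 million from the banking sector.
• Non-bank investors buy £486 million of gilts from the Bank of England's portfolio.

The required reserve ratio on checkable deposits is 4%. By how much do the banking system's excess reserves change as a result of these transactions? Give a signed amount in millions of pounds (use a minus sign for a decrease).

+£92.64 million

Discount-window repayment £207.5 million: reserves −£207.5M, deposits 0.
Government account inflow £253.5 million: reserves −£253.5M, deposits −£253.5M.
Asset purchase (from non-banks) £398.5 million: reserves +£398.5M, deposits +£398.5M.
FX purchase £627.5 million: reserves +£627.5M, deposits 0.
Asset sale (to non-banks) £486 million: reserves −£486M, deposits −£486M.
Totals: Δreserves = +£79M, Δdeposits = −£341M.
Δrequired reserves = 4% × −£341M = −£13.64M.
Δexcess reserves = Δreserves − Δrequired = +£79M − (−£13.64M) = +£92.64 million.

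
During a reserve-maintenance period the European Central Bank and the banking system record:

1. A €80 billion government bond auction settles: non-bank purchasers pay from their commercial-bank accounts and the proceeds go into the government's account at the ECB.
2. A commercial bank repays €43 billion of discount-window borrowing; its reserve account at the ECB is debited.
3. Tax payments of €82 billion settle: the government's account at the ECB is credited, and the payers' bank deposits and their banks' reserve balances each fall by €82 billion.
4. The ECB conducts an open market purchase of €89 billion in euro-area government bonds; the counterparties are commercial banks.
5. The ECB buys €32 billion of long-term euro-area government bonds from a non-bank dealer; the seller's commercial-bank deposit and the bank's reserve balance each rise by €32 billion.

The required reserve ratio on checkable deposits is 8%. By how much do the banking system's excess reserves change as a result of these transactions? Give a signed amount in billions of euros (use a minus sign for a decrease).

Government account inflow €80 billion: reserves −€80B, deposits −€80B.
Discount-window repayment €43 billion: reserves −€43B, deposits 0.
Government account inflow €82 billion: reserves −€82B, deposits −€82B.
OMO purchase (from banks) €89 billion: reserves +€89B, deposits 0.
Asset purchase (from non-banks) €32 billion: reserves +€32B, deposits +€32B.
Totals: Δreserves = −€84B, Δdeposits = −€130B.
Δrequired reserves = 8% × −€130B = −€10.4B.
Δexcess reserves = Δreserves − Δrequired = −€84B − (−€10.4B) = -€73.6 billion.

-€73.6 billion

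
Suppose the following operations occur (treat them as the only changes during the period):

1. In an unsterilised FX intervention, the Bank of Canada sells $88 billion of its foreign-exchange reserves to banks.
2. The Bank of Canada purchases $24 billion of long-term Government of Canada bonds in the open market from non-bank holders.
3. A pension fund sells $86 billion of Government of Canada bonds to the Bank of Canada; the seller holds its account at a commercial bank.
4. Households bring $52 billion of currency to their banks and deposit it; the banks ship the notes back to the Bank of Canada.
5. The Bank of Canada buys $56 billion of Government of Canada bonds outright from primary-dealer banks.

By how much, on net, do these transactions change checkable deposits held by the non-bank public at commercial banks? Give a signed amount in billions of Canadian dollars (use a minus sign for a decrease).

FX sale $88 billion: the counterparty is a bank, so public deposits are unchanged → 0.
Asset purchase (from non-banks) $24 billion: non-bank counterparties' bank balances rise → +$24B.
Asset purchase (from non-banks) $86 billion: non-bank counterparties' bank balances rise → +$86B.
Currency deposit $52 billion: non-bank counterparties' bank balances rise → +$52B.
OMO purchase (from banks) $56 billion: the counterparty is a bank, so public deposits are unchanged → 0.
Net: 0 + 24 + 86 + 52 + 0 = +$162 billion.

+$162 billion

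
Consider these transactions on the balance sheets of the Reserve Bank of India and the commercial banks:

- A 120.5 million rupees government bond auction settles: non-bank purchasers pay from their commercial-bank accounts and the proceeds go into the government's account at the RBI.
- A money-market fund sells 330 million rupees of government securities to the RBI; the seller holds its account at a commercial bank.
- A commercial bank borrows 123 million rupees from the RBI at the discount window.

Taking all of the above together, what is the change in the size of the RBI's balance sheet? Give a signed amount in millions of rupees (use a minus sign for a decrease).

Government account inflow 120.5 million rupees: only the composition of liabilities changes → 0.
Asset purchase (from non-banks) 330 million rupees: an RBI asset is acquired → +330M.
Discount-window loan 123 million rupees: an RBI asset is acquired → +123M.
Net: 0 + 330 + 123 = +453 million.

+453 million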